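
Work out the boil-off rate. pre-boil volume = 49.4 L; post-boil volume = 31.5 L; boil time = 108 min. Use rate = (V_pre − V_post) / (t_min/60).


rate = (49.4 − 31.5) / (108/60)

9.9444 L/hr


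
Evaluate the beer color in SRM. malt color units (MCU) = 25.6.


SRM = 1.4922 · MCU^0.6859
SRM = 1.4922 · 25.6^0.6859

13.7955 SRM


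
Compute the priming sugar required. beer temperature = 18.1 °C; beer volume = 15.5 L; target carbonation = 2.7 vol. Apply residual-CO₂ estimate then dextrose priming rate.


residual = 14.695·(0.01821 + 0.09011·e^(−0.04·T));  sugar = (target − residual)·4.0·V
residual = 14.695·(0.01821 + 0.09011·e^(−0.04·18.1)) = 0.9096
sugar = (2.7 − 0.9096)·4.0·15.5

111.0070 g


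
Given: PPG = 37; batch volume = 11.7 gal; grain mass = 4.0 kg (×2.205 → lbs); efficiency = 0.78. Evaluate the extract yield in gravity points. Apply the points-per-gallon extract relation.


points = lbs × PPG × eff / vol
lbs = 4.0 × 2.205 = 8.8200
points = 8.8200 × 37 × 0.78 / 11.7

21.7560 points


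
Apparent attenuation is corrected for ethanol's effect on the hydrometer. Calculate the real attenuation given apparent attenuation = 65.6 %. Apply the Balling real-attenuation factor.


RA = AA · 0.8192
RA = 65.6 · 0.8192

53.7395 %


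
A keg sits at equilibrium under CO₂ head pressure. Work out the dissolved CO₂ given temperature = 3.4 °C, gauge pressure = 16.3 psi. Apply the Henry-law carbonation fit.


vols = (P + 14.695)·(0.01821 + 0.09011·e^(−0.04·T))
vols = (16.3 + 14.695)·(0.01821 + 0.09011·e^(−0.04·3.4))

3.0022 volumes


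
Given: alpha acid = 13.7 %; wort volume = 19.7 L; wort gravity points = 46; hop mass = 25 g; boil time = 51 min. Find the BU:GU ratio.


U = 1.65·0.000125^(GP/1000)·(1−e^(−0.04t))/4.15;  IBU = (α/100)·m·U·1000/V;  BU:GU = IBU/GP
U = 1.65·0.000125^(46/1000)·(1−e^(−0.04·51))/4.15 = 0.2288
IBU = (13.7/100)·25·0.2288·1000/19.7 = 39.7734
BU:GU = 39.7734/46

0.8646


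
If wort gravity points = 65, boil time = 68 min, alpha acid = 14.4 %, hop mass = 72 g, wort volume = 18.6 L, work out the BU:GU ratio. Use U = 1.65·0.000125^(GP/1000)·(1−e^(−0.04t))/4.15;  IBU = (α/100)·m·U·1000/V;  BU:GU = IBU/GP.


U = 1.65·0.000125^(65/1000)·(1−e^(−0.04·68))/4.15 = 0.2071
IBU = (14.4/100)·72·0.2071·1000/18.6 = 115.4309
BU:GU = 115.4309/65

1.7759


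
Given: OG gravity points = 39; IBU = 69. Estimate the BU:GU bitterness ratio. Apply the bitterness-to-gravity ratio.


BU:GU = IBU / OG_points
BU:GU = 69 / 39

1.7692


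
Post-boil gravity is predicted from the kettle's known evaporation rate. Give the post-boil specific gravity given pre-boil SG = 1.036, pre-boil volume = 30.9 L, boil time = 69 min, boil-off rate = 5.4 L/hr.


V_post = V_pre − rate·(t/60);  SG_post = 1 + (SG_pre−1)·V_pre/V_post
V_post = 30.9 − 5.4·(69/60) = 24.6900
SG_post = 1 + (1.036 − 1)·30.9/24.6900

1.0451


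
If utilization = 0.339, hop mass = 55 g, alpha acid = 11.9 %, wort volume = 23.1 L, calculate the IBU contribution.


IBU = (α/100)·mass·U·1000 / V
IBU = (11.9/100)·55·0.339·1000 / 23.1

96.0500 IBU


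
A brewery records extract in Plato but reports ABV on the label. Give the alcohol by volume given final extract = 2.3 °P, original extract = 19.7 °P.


SG = 259/(259 − P);  ABV = (OG − FG)·131.25
OG = 259/(259 − 19.7) = 1.0823
FG = 259/(259 − 2.3) = 1.0090
ABV = (1.0823 − 1.0090)·131.25

9.6290 % ABV


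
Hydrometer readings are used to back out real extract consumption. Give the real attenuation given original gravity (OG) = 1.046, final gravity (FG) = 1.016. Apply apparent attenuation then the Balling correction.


AA = (OG−FG)/(OG−1)·100;  RA = AA·0.8192
AA = (1.046 − 1.016)/(1.046 − 1)·100 = 65.2174
RA = 65.2174·0.8192

53.4261 %


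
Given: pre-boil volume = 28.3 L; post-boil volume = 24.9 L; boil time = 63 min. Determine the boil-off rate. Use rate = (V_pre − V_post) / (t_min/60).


rate = (28.3 − 24.9) / (63/60)

3.2381 L/hr


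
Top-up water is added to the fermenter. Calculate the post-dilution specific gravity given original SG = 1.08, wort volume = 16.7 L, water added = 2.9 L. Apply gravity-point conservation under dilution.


SG_new = 1 + (SG_old − 1)·V_old/(V_old + V_water)
pts = (1.08 − 1)·1000·16.7/(16.7 + 2.9) = 68.1633
SG_new = 1 + 68.1633/1000

1.0682


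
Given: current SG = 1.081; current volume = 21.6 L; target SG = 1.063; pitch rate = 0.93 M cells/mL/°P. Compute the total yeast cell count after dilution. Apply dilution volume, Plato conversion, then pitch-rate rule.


V_w = V·((SG_c−1)/(SG_t−1)−1);  °P = 259 − 259/SG_t;  cells = rate·(V+V_w)·°P
V_w = 21.6·((1.081−1)/(1.063−1)−1) = 6.1714
V_final = 21.6 + 6.1714 = 27.7714
°P = 259 − 259/1.063 = 15.3500
cells = 0.93·27.7714·15.3500

396.4498 billion cells


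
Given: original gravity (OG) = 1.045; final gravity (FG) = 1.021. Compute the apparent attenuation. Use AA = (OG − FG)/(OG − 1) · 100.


AA = (1.045 − 1.021)/(1.045 − 1) · 100

53.3333 %


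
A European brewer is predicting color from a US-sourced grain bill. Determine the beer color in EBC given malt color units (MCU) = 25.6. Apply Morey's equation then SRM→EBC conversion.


SRM = 1.4922·MCU^0.6859;  EBC = SRM·1.97
SRM = 1.4922·25.6^0.6859 = 13.7955
EBC = 13.7955·1.97

27.1772 EBC


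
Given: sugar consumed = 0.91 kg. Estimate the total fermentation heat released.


Q = m_sugar · 590 kJ/kg
Q = 0.91 · 590

536.9000 kJ


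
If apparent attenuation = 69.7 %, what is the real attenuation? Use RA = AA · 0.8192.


RA = 69.7 · 0.8192

57.0982 %


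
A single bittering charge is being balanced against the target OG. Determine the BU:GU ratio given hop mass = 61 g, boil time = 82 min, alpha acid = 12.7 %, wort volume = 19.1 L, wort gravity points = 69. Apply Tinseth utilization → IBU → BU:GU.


U = 1.65·0.000125^(GP/1000)·(1−e^(−0.04t))/4.15;  IBU = (α/100)·m·U·1000/V;  BU:GU = IBU/GP
U = 1.65·0.000125^(69/1000)·(1−e^(−0.04·82))/4.15 = 0.2058
IBU = (12.7/100)·61·0.2058·1000/19.1 = 83.4768
BU:GU = 83.4768/69

1.2098


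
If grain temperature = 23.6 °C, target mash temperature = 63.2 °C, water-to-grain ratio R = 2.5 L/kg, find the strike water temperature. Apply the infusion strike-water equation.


T_strike = (0.41/R)·(T_mash − T_grain) + T_mash
T_strike = (0.41/2.5)·(63.2 − 23.6) + 63.2

69.6944 °C


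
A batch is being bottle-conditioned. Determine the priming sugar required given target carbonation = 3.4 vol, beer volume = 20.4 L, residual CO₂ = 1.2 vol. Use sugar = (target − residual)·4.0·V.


sugar = (3.4 − 1.2)·4.0·20.4

179.5200 g


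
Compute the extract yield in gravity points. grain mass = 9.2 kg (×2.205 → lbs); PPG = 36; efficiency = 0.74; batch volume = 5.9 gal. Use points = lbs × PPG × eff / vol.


lbs = 9.2 × 2.205 = 20.2860
points = 20.2860 × 36 × 0.74 / 5.9

91.5964 points


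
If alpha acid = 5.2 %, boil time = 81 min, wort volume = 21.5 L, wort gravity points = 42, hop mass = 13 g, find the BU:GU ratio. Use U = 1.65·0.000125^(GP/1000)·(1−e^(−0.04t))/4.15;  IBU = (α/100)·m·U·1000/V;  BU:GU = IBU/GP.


U = 1.65·0.000125^(42/1000)·(1−e^(−0.04·81))/4.15 = 0.2619
IBU = (5.2/100)·13·0.2619·1000/21.5 = 8.2350
BU:GU = 8.2350/42

0.1961


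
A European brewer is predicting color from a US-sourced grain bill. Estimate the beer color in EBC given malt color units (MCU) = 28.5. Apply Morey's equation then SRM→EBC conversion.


SRM = 1.4922·MCU^0.6859;  EBC = SRM·1.97
SRM = 1.4922·28.5^0.6859 = 14.8493
EBC = 14.8493·1.97

29.2531 EBC


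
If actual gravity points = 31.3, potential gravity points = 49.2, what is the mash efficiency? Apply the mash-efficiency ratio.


efficiency = actual / potential × 100
efficiency = 31.3 / 49.2 × 100

63.6179 %


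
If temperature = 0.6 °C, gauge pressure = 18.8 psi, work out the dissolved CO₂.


vols = (P + 14.695)·(0.01821 + 0.09011·e^(−0.04·T))
vols = (18.8 + 14.695)·(0.01821 + 0.09011·e^(−0.04·0.6))

3.5566 volumes


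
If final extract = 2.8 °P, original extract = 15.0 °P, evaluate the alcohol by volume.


SG = 259/(259 − P);  ABV = (OG − FG)·131.25
OG = 259/(259 − 15.0) = 1.0615
FG = 259/(259 − 2.8) = 1.0109
ABV = (1.0615 − 1.0109)·131.25

6.6342 % ABV


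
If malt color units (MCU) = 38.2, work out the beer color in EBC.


SRM = 1.4922·MCU^0.6859;  EBC = SRM·1.97
SRM = 1.4922·38.2^0.6859 = 18.1537
EBC = 18.1537·1.97

35.7627 EBC


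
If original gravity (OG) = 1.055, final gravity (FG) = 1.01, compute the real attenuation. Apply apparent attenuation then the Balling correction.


AA = (OG−FG)/(OG−1)·100;  RA = AA·0.8192
AA = (1.055 − 1.01)/(1.055 − 1)·100 = 81.8182
RA = 81.8182·0.8192

67.0255 %


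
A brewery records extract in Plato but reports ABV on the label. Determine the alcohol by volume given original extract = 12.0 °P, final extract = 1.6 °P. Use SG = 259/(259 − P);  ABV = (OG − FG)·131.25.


OG = 259/(259 − 12.0) = 1.0486
FG = 259/(259 − 1.6) = 1.0062
ABV = (1.0486 − 1.0062)·131.25

5.5607 % ABV


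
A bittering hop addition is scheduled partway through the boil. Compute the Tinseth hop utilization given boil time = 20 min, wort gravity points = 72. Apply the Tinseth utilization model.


U = 1.65·0.000125^(GP/1000) · (1 − e^(−0.04·t))/4.15
bigness = 1.65·0.000125^(72/1000) = 0.8639
boil_factor = (1 − e^(−0.04·20))/4.15 = 0.1327
U = 0.8639 · 0.1327

0.1146


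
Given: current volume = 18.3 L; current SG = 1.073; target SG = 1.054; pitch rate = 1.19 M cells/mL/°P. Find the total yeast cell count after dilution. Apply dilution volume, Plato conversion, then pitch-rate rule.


V_w = V·((SG_c−1)/(SG_t−1)−1);  °P = 259 − 259/SG_t;  cells = rate·(V+V_w)·°P
V_w = 18.3·((1.073−1)/(1.054−1)−1) = 6.4389
V_final = 18.3 + 6.4389 = 24.7389
°P = 259 − 259/1.054 = 13.2694
cells = 1.19·24.7389·13.2694

390.6430 billion cells


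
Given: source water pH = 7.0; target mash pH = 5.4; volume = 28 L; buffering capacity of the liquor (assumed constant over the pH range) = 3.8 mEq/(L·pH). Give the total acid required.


acid = buffering capacity · (pH_source − pH_target) · V
acid = 3.8 · (7.0 − 5.4) · 28

170.2400 mEq


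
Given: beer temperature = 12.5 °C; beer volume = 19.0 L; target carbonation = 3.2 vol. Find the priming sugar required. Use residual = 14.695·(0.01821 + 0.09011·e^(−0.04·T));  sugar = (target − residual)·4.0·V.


residual = 14.695·(0.01821 + 0.09011·e^(−0.04·12.5)) = 1.0707
sugar = (3.2 − 1.0707)·4.0·19.0

161.8235 g


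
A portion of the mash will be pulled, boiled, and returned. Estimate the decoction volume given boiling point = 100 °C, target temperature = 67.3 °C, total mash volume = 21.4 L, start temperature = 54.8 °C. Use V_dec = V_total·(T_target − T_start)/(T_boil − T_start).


V_dec = 21.4·(67.3 − 54.8)/(100 − 54.8)

5.9181 L


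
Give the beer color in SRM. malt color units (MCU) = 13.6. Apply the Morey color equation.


SRM = 1.4922 · MCU^0.6859
SRM = 1.4922 · 13.6^0.6859

8.9397 SRM


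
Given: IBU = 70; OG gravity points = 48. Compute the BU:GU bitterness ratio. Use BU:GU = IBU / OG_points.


BU:GU = 70 / 48

1.4583


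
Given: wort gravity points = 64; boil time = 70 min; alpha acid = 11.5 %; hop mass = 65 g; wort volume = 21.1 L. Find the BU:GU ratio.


U = 1.65·0.000125^(GP/1000)·(1−e^(−0.04t))/4.15;  IBU = (α/100)·m·U·1000/V;  BU:GU = IBU/GP
U = 1.65·0.000125^(64/1000)·(1−e^(−0.04·70))/4.15 = 0.2101
IBU = (11.5/100)·65·0.2101·1000/21.1 = 74.4252
BU:GU = 74.4252/64

1.1629


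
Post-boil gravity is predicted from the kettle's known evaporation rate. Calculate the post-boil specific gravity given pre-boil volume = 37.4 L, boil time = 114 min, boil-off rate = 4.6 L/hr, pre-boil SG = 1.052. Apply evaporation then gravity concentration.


V_post = V_pre − rate·(t/60);  SG_post = 1 + (SG_pre−1)·V_pre/V_post
V_post = 37.4 − 4.6·(114/60) = 28.6600
SG_post = 1 + (1.052 − 1)·37.4/28.6600

1.0679


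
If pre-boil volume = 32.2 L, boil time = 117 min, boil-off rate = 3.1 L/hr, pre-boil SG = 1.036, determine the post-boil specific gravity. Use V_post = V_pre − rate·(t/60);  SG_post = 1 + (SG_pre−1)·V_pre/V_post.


V_post = 32.2 − 3.1·(117/60) = 26.1550
SG_post = 1 + (1.036 − 1)·32.2/26.1550

1.0443


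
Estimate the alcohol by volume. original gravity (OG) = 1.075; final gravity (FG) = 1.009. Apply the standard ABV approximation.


ABV = (OG − FG) · 131.25
ABV = (1.075 − 1.009) · 131.25

8.6625 % ABV


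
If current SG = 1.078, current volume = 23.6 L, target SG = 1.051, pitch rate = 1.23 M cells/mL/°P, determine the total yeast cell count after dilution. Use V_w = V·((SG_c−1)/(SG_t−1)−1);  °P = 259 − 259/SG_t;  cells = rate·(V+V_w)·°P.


V_w = 23.6·((1.078−1)/(1.051−1)−1) = 12.4941
V_final = 23.6 + 12.4941 = 36.0941
°P = 259 − 259/1.051 = 12.5680
cells = 1.23·36.0941·12.5680

557.9673 billion cells


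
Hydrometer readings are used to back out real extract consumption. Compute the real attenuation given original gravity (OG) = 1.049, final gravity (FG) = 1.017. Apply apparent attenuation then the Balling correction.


AA = (OG−FG)/(OG−1)·100;  RA = AA·0.8192
AA = (1.049 − 1.017)/(1.049 − 1)·100 = 65.3061
RA = 65.3061·0.8192

53.4988 %


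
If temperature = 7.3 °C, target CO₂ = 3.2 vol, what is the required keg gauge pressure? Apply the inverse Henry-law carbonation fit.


psi = vols/(0.01821 + 0.09011·e^(−0.04·T)) − 14.695
psi = 3.2/(0.01821 + 0.09011·e^(−0.04·7.3)) − 14.695

22.7313 psi


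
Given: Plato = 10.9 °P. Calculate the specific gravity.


SG = 259/(259 − P)
SG = 259/(259 − 10.9)

1.0439


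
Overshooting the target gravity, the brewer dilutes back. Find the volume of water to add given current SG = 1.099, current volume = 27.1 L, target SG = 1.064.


V_water = V·((SG_curr − 1)/(SG_target − 1) − 1)
V_water = 27.1·((1.099 − 1)/(1.064 − 1) − 1)

14.8203 L


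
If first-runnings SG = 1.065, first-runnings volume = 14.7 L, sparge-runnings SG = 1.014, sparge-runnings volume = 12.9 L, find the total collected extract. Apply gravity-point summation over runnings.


total = Σ (SG_i − 1)·1000·V_i
first = (1.065 − 1)·1000·14.7 = 955.5000
sparge = (1.014 − 1)·1000·12.9 = 180.6000
total = 955.5000 + 180.6000

1136.1000 gravity·L


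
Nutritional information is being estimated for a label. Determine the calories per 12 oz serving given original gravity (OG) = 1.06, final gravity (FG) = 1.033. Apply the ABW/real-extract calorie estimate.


ABW = (OG−FG)·131.25·0.79/FG;  °P = 259 − 259/SG (for OG→OE and FG→AE);  RE = 0.1808·OE + 0.8192·AE;  Cal = (6.9·ABW + 4·(RE−0.1))·FG·3.55
ABW = (1.06 − 1.033)·131.25·0.79/1.033 = 2.7101
OE = 259 − 259/1.06 = 14.6604 °P
AE = 259 − 259/1.033 = 8.2740 °P
RE = 0.1808·14.6604 + 0.8192·8.2740 = 9.4286 °P
Cal = (6.9·2.7101 + 4·(9.4286−0.1))·1.033·3.55

205.4131 kcal


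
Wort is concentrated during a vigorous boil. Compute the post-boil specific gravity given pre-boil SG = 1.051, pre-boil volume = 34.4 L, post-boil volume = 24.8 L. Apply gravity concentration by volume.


SG_post = 1 + (SG_pre − 1)·V_pre/V_post
pts_pre = (1.051 − 1)·1000 = 51.0000
pts_post = 51.0000·34.4/24.8 = 70.7419
SG_post = 1 + 70.7419/1000

1.0707


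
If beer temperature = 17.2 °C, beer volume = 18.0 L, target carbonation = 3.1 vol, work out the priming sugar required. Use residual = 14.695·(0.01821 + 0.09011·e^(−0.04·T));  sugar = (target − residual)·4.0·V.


residual = 14.695·(0.01821 + 0.09011·e^(−0.04·17.2)) = 0.9331
sugar = (3.1 − 0.9331)·4.0·18.0

156.0171 g


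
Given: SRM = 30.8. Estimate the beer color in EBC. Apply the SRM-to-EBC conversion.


EBC = SRM · 1.97
EBC = 30.8 · 1.97

60.6760 EBC


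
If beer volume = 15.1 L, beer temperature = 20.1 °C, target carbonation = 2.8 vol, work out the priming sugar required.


residual = 14.695·(0.01821 + 0.09011·e^(−0.04·T));  sugar = (target − residual)·4.0·V
residual = 14.695·(0.01821 + 0.09011·e^(−0.04·20.1)) = 0.8602
sugar = (2.8 − 0.8602)·4.0·15.1

117.1635 g


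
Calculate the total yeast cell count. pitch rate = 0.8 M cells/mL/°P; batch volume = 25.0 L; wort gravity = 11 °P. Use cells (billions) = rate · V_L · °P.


cells = 0.8 · 25.0 · 11

220.0000 billion cells


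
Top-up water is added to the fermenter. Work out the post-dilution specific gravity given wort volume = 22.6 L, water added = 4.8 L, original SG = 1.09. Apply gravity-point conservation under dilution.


SG_new = 1 + (SG_old − 1)·V_old/(V_old + V_water)
pts = (1.09 − 1)·1000·22.6/(22.6 + 4.8) = 74.2336
SG_new = 1 + 74.2336/1000

1.0742


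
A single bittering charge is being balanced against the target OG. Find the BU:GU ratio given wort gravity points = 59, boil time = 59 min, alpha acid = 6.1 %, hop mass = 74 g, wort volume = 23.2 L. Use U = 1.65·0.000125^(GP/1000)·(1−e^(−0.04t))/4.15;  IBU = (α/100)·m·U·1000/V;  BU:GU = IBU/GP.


U = 1.65·0.000125^(59/1000)·(1−e^(−0.04·59))/4.15 = 0.2119
IBU = (6.1/100)·74·0.2119·1000/23.2 = 41.2244
BU:GU = 41.2244/59

0.6987


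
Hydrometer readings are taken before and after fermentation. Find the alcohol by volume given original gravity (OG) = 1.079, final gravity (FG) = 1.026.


ABV = (OG − FG) · 131.25
ABV = (1.079 − 1.026) · 131.25

6.9562 % ABV


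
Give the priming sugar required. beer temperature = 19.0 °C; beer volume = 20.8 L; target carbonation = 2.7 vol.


residual = 14.695·(0.01821 + 0.09011·e^(−0.04·T));  sugar = (target − residual)·4.0·V
residual = 14.695·(0.01821 + 0.09011·e^(−0.04·19.0)) = 0.8869
sugar = (2.7 − 0.8869)·4.0·20.8

150.8529 g


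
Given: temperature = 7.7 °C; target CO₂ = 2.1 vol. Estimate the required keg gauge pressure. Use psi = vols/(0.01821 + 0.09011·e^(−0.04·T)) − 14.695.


psi = 2.1/(0.01821 + 0.09011·e^(−0.04·7.7)) − 14.695

10.1767 psi


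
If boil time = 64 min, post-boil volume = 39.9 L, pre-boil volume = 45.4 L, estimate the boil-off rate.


rate = (V_pre − V_post) / (t_min/60)
rate = (45.4 − 39.9) / (64/60)

5.1562 L/hr


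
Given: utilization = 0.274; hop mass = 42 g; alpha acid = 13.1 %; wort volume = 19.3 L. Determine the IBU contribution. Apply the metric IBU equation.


IBU = (α/100)·mass·U·1000 / V
IBU = (13.1/100)·42·0.274·1000 / 19.3

78.1113 IBU


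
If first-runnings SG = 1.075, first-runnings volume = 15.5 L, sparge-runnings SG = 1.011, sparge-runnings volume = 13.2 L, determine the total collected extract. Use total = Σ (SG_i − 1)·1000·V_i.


first = (1.075 − 1)·1000·15.5 = 1162.5000
sparge = (1.011 − 1)·1000·13.2 = 145.2000
total = 1162.5000 + 145.2000

1307.7000 gravity·L


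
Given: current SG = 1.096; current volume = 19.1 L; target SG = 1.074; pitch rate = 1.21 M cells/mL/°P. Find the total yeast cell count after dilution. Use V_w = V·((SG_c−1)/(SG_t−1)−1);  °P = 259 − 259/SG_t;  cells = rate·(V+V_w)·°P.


V_w = 19.1·((1.096−1)/(1.074−1)−1) = 5.6784
V_final = 19.1 + 5.6784 = 24.7784
°P = 259 − 259/1.074 = 17.8454
cells = 1.21·24.7784·17.8454

535.0390 billion cells


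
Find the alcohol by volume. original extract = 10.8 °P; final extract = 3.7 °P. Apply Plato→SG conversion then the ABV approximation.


SG = 259/(259 − P);  ABV = (OG − FG)·131.25
OG = 259/(259 − 10.8) = 1.0435
FG = 259/(259 − 3.7) = 1.0145
ABV = (1.0435 − 1.0145)·131.25

3.8089 % ABV


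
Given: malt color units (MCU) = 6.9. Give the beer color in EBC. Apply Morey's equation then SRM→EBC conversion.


SRM = 1.4922·MCU^0.6859;  EBC = SRM·1.97
SRM = 1.4922·6.9^0.6859 = 5.6130
EBC = 5.6130·1.97

11.0576 EBC


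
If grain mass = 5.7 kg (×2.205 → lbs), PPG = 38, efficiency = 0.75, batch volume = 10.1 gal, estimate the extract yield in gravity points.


points = lbs × PPG × eff / vol
lbs = 5.7 × 2.205 = 12.5685
points = 12.5685 × 38 × 0.75 / 10.1

35.4656 points


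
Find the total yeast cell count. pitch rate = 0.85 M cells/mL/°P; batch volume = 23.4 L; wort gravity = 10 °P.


cells (billions) = rate · V_L · °P
cells = 0.85 · 23.4 · 10

198.9000 billion cells


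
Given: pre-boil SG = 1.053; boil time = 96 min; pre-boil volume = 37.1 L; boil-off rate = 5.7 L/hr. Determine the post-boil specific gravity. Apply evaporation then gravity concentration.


V_post = V_pre − rate·(t/60);  SG_post = 1 + (SG_pre−1)·V_pre/V_post
V_post = 37.1 − 5.7·(96/60) = 27.9800
SG_post = 1 + (1.053 − 1)·37.1/27.9800

1.0703


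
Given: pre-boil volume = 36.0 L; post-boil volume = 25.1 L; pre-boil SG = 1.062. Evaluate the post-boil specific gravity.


SG_post = 1 + (SG_pre − 1)·V_pre/V_post
pts_pre = (1.062 − 1)·1000 = 62.0000
pts_post = 62.0000·36.0/25.1 = 88.9243
SG_post = 1 + 88.9243/1000

1.0889


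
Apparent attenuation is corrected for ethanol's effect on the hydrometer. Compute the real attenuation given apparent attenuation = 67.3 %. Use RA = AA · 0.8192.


RA = 67.3 · 0.8192

55.1322 %


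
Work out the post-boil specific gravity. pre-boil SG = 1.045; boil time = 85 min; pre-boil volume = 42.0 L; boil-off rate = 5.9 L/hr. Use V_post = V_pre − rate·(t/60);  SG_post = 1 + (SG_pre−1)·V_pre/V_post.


V_post = 42.0 − 5.9·(85/60) = 33.6417
SG_post = 1 + (1.045 − 1)·42.0/33.6417

1.0562


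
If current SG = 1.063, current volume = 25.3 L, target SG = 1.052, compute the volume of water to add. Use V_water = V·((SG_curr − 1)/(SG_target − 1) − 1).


V_water = 25.3·((1.063 − 1)/(1.052 − 1) − 1)

5.3519 L


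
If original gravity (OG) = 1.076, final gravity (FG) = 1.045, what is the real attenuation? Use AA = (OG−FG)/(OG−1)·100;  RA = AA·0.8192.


AA = (1.076 − 1.045)/(1.076 − 1)·100 = 40.7895
RA = 40.7895·0.8192

33.4147 %


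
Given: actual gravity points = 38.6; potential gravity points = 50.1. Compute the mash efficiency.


efficiency = actual / potential × 100
efficiency = 38.6 / 50.1 × 100

77.0459 %


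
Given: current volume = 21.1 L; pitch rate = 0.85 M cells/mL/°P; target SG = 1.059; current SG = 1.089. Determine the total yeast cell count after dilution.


V_w = V·((SG_c−1)/(SG_t−1)−1);  °P = 259 − 259/SG_t;  cells = rate·(V+V_w)·°P
V_w = 21.1·((1.089−1)/(1.059−1)−1) = 10.7288
V_final = 21.1 + 10.7288 = 31.8288
°P = 259 − 259/1.059 = 14.4297
cells = 0.85·31.8288·14.4297

390.3869 billion cells


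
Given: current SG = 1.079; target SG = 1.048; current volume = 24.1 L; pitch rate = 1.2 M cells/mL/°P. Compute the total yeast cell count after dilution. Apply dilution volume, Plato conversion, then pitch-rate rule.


V_w = V·((SG_c−1)/(SG_t−1)−1);  °P = 259 − 259/SG_t;  cells = rate·(V+V_w)·°P
V_w = 24.1·((1.079−1)/(1.048−1)−1) = 15.5646
V_final = 24.1 + 15.5646 = 39.6646
°P = 259 − 259/1.048 = 11.8626
cells = 1.2·39.6646·11.8626

564.6299 billion cells


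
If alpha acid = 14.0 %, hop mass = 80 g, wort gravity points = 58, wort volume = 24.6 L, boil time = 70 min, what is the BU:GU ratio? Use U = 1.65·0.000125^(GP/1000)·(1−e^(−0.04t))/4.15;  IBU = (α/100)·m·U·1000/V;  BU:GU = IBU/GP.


U = 1.65·0.000125^(58/1000)·(1−e^(−0.04·70))/4.15 = 0.2217
IBU = (14.0/100)·80·0.2217·1000/24.6 = 100.9469
BU:GU = 100.9469/58

1.7405


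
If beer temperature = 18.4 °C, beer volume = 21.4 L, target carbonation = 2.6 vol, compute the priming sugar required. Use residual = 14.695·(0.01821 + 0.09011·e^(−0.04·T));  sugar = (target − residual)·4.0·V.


residual = 14.695·(0.01821 + 0.09011·e^(−0.04·18.4)) = 0.9019
sugar = (2.6 − 0.9019)·4.0·21.4

145.3568 g


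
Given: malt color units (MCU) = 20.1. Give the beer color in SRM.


SRM = 1.4922 · MCU^0.6859
SRM = 1.4922 · 20.1^0.6859

11.6866 SRM


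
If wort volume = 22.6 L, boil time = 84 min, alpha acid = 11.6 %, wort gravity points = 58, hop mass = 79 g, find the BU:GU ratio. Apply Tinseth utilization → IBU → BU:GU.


U = 1.65·0.000125^(GP/1000)·(1−e^(−0.04t))/4.15;  IBU = (α/100)·m·U·1000/V;  BU:GU = IBU/GP
U = 1.65·0.000125^(58/1000)·(1−e^(−0.04·84))/4.15 = 0.2279
IBU = (11.6/100)·79·0.2279·1000/22.6 = 92.4016
BU:GU = 92.4016/58

1.5931


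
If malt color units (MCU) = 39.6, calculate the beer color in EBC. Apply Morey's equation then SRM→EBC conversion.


SRM = 1.4922·MCU^0.6859;  EBC = SRM·1.97
SRM = 1.4922·39.6^0.6859 = 18.6074
EBC = 18.6074·1.97

36.6566 EBC


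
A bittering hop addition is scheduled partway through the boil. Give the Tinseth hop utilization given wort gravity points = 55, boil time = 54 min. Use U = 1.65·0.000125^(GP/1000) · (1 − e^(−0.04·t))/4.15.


bigness = 1.65·0.000125^(55/1000) = 1.0065
boil_factor = (1 − e^(−0.04·54))/4.15 = 0.2132
U = 1.0065 · 0.2132

0.2146


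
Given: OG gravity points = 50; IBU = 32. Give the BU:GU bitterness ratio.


BU:GU = IBU / OG_points
BU:GU = 32 / 50

0.6400


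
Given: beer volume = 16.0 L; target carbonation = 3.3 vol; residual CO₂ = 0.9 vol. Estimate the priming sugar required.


sugar = (target − residual)·4.0·V
sugar = (3.3 − 0.9)·4.0·16.0

153.6000 g


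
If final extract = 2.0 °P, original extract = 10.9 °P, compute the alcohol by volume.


SG = 259/(259 − P);  ABV = (OG − FG)·131.25
OG = 259/(259 − 10.9) = 1.0439
FG = 259/(259 − 2.0) = 1.0078
ABV = (1.0439 − 1.0078)·131.25

4.7449 % ABV


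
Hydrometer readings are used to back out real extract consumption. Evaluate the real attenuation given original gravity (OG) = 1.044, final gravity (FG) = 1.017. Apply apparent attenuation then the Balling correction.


AA = (OG−FG)/(OG−1)·100;  RA = AA·0.8192
AA = (1.044 − 1.017)/(1.044 − 1)·100 = 61.3636
RA = 61.3636·0.8192

50.2691 %


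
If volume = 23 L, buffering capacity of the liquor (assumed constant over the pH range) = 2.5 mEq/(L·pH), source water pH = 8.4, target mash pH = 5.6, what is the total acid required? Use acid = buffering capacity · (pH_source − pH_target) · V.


acid = 2.5 · (8.4 − 5.6) · 23

161.0000 mEq


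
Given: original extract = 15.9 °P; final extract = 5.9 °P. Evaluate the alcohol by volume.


SG = 259/(259 − P);  ABV = (OG − FG)·131.25
OG = 259/(259 − 15.9) = 1.0654
FG = 259/(259 − 5.9) = 1.0233
ABV = (1.0654 − 1.0233)·131.25

5.5249 % ABV


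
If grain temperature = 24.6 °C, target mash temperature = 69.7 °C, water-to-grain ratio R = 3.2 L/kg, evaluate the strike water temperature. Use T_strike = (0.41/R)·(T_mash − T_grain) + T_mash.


T_strike = (0.41/3.2)·(69.7 − 24.6) + 69.7

75.4784 °C


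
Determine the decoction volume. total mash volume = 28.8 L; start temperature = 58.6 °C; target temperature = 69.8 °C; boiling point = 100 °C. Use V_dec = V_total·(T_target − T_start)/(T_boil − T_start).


V_dec = 28.8·(69.8 − 58.6)/(100 − 58.6)

7.7913 L


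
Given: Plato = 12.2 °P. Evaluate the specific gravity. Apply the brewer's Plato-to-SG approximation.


SG = 259/(259 − P)
SG = 259/(259 − 12.2)

1.0494


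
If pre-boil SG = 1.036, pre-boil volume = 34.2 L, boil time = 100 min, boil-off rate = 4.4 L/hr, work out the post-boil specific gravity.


V_post = V_pre − rate·(t/60);  SG_post = 1 + (SG_pre−1)·V_pre/V_post
V_post = 34.2 − 4.4·(100/60) = 26.8667
SG_post = 1 + (1.036 − 1)·34.2/26.8667

1.0458


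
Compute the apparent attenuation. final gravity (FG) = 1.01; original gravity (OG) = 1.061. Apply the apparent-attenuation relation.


AA = (OG − FG)/(OG − 1) · 100
AA = (1.061 − 1.01)/(1.061 − 1) · 100

83.6066 %


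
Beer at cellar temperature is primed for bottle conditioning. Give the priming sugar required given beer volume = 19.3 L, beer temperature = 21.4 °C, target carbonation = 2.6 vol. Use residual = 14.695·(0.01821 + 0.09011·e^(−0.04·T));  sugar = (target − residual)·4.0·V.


residual = 14.695·(0.01821 + 0.09011·e^(−0.04·21.4)) = 0.8302
sugar = (2.6 − 0.8302)·4.0·19.3

136.6302 g


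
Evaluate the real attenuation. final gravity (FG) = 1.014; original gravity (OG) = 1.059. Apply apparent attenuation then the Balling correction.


AA = (OG−FG)/(OG−1)·100;  RA = AA·0.8192
AA = (1.059 − 1.014)/(1.059 − 1)·100 = 76.2712
RA = 76.2712·0.8192

62.4814 %


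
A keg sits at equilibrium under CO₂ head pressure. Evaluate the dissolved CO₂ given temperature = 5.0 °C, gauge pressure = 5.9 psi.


vols = (P + 14.695)·(0.01821 + 0.09011·e^(−0.04·T))
vols = (5.9 + 14.695)·(0.01821 + 0.09011·e^(−0.04·5.0))

1.8944 volumes


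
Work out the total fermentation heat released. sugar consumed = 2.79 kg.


Q = m_sugar · 590 kJ/kg
Q = 2.79 · 590

1646.1000 kJ


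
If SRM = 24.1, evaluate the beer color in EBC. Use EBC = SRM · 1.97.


EBC = 24.1 · 1.97

47.4770 EBC


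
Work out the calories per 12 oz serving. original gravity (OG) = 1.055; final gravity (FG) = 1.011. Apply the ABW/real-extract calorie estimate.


ABW = (OG−FG)·131.25·0.79/FG;  °P = 259 − 259/SG (for OG→OE and FG→AE);  RE = 0.1808·OE + 0.8192·AE;  Cal = (6.9·ABW + 4·(RE−0.1))·FG·3.55
ABW = (1.055 − 1.011)·131.25·0.79/1.011 = 4.5126
OE = 259 − 259/1.055 = 13.5024 °P
AE = 259 − 259/1.011 = 2.8180 °P
RE = 0.1808·13.5024 + 0.8192·2.8180 = 4.7497 °P
Cal = (6.9·4.5126 + 4·(4.7497−0.1))·1.011·3.55

178.5048 kcal


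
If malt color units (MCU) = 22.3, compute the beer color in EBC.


SRM = 1.4922·MCU^0.6859;  EBC = SRM·1.97
SRM = 1.4922·22.3^0.6859 = 12.5496
EBC = 12.5496·1.97

24.7227 EBC


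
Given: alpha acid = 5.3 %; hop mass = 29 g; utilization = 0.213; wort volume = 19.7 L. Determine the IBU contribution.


IBU = (α/100)·mass·U·1000 / V
IBU = (5.3/100)·29·0.213·1000 / 19.7

16.6183 IBU


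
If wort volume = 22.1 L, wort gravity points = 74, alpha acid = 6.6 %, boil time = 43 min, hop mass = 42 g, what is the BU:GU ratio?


U = 1.65·0.000125^(GP/1000)·(1−e^(−0.04t))/4.15;  IBU = (α/100)·m·U·1000/V;  BU:GU = IBU/GP
U = 1.65·0.000125^(74/1000)·(1−e^(−0.04·43))/4.15 = 0.1678
IBU = (6.6/100)·42·0.1678·1000/22.1 = 21.0531
BU:GU = 21.0531/74

0.2845


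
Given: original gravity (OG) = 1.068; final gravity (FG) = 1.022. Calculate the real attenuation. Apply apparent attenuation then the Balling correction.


AA = (OG−FG)/(OG−1)·100;  RA = AA·0.8192
AA = (1.068 − 1.022)/(1.068 − 1)·100 = 67.6471
RA = 67.6471·0.8192

55.4165 %


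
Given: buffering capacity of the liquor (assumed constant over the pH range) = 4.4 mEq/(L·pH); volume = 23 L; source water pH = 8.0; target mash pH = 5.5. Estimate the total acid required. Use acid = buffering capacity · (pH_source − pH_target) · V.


acid = 4.4 · (8.0 − 5.5) · 23

253.0000 mEq


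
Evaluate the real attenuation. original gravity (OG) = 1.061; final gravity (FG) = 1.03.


AA = (OG−FG)/(OG−1)·100;  RA = AA·0.8192
AA = (1.061 − 1.03)/(1.061 − 1)·100 = 50.8197
RA = 50.8197·0.8192

41.6315 %


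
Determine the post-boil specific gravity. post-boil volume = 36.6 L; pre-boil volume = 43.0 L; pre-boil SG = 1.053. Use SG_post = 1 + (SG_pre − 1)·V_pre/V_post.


pts_pre = (1.053 − 1)·1000 = 53.0000
pts_post = 53.0000·43.0/36.6 = 62.2678
SG_post = 1 + 62.2678/1000

1.0623


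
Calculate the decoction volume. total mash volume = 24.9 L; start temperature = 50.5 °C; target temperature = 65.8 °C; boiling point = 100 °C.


V_dec = V_total·(T_target − T_start)/(T_boil − T_start)
V_dec = 24.9·(65.8 − 50.5)/(100 − 50.5)

7.6964 L


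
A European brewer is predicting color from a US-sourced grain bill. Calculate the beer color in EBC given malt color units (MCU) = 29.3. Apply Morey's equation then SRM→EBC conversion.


SRM = 1.4922·MCU^0.6859;  EBC = SRM·1.97
SRM = 1.4922·29.3^0.6859 = 15.1339
EBC = 15.1339·1.97

29.8138 EBC


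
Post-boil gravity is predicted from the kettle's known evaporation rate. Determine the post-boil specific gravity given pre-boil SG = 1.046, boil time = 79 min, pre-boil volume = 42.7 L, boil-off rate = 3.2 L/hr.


V_post = V_pre − rate·(t/60);  SG_post = 1 + (SG_pre−1)·V_pre/V_post
V_post = 42.7 − 3.2·(79/60) = 38.4867
SG_post = 1 + (1.046 − 1)·42.7/38.4867

1.0510


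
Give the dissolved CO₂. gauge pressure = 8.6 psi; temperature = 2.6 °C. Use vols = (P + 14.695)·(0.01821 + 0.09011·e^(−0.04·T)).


vols = (8.6 + 14.695)·(0.01821 + 0.09011·e^(−0.04·2.6))

2.3160 volumes


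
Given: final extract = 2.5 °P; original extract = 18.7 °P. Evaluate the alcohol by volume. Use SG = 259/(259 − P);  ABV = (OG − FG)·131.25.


OG = 259/(259 − 18.7) = 1.0778
FG = 259/(259 − 2.5) = 1.0097
ABV = (1.0778 − 1.0097)·131.25

8.9346 % ABV


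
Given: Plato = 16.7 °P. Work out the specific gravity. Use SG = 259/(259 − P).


SG = 259/(259 − 16.7)

1.0689


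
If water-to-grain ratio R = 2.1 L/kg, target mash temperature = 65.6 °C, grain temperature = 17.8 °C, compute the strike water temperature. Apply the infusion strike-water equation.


T_strike = (0.41/R)·(T_mash − T_grain) + T_mash
T_strike = (0.41/2.1)·(65.6 − 17.8) + 65.6

74.9324 °C


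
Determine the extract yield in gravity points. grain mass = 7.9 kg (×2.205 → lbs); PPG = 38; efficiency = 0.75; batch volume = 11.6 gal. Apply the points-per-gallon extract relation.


points = lbs × PPG × eff / vol
lbs = 7.9 × 2.205 = 17.4195
points = 17.4195 × 38 × 0.75 / 11.6

42.7979 points


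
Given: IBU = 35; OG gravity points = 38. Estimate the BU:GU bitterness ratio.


BU:GU = IBU / OG_points
BU:GU = 35 / 38

0.9211


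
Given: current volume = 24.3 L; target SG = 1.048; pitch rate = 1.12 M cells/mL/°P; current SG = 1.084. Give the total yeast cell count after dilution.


V_w = V·((SG_c−1)/(SG_t−1)−1);  °P = 259 − 259/SG_t;  cells = rate·(V+V_w)·°P
V_w = 24.3·((1.084−1)/(1.048−1)−1) = 18.2250
V_final = 24.3 + 18.2250 = 42.5250
°P = 259 − 259/1.048 = 11.8626
cells = 1.12·42.5250·11.8626

564.9917 billion cells


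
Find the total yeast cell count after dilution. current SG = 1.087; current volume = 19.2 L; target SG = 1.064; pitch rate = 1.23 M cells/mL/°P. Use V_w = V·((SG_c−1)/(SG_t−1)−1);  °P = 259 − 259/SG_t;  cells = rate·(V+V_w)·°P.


V_w = 19.2·((1.087−1)/(1.064−1)−1) = 6.9000
V_final = 19.2 + 6.9000 = 26.1000
°P = 259 − 259/1.064 = 15.5789
cells = 1.23·26.1000·15.5789

500.1309 billion cells


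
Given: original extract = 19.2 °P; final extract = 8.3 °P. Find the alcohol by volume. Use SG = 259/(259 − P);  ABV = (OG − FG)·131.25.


OG = 259/(259 − 19.2) = 1.0801
FG = 259/(259 − 8.3) = 1.0331
ABV = (1.0801 − 1.0331)·131.25

6.1634 % ABV


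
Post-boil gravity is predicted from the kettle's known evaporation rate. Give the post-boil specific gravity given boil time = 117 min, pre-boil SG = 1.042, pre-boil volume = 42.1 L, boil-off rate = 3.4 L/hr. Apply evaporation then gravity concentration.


V_post = V_pre − rate·(t/60);  SG_post = 1 + (SG_pre−1)·V_pre/V_post
V_post = 42.1 − 3.4·(117/60) = 35.4700
SG_post = 1 + (1.042 − 1)·42.1/35.4700

1.0499


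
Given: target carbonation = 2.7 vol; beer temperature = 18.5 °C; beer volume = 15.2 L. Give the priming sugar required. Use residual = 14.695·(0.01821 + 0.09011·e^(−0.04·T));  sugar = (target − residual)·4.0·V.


residual = 14.695·(0.01821 + 0.09011·e^(−0.04·18.5)) = 0.8994
sugar = (2.7 − 0.8994)·4.0·15.2

109.4780 g


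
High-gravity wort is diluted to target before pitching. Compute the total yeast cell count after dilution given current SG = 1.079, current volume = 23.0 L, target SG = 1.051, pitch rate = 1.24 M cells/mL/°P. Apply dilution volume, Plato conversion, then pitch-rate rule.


V_w = V·((SG_c−1)/(SG_t−1)−1);  °P = 259 − 259/SG_t;  cells = rate·(V+V_w)·°P
V_w = 23.0·((1.079−1)/(1.051−1)−1) = 12.6275
V_final = 23.0 + 12.6275 = 35.6275
°P = 259 − 259/1.051 = 12.5680
cells = 1.24·35.6275·12.5680

555.2309 billion cells


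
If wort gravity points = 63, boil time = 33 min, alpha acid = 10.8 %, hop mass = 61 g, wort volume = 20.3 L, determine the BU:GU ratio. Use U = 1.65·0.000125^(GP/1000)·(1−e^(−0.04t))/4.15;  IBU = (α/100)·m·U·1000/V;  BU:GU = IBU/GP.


U = 1.65·0.000125^(63/1000)·(1−e^(−0.04·33))/4.15 = 0.1654
IBU = (10.8/100)·61·0.1654·1000/20.3 = 53.6812
BU:GU = 53.6812/63

0.8521


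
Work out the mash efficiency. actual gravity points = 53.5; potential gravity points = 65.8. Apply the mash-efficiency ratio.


efficiency = actual / potential × 100
efficiency = 53.5 / 65.8 × 100

81.3070 %


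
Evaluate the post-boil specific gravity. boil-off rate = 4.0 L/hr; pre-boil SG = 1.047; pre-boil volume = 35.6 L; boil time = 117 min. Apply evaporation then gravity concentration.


V_post = V_pre − rate·(t/60);  SG_post = 1 + (SG_pre−1)·V_pre/V_post
V_post = 35.6 − 4.0·(117/60) = 27.8000
SG_post = 1 + (1.047 − 1)·35.6/27.8000

1.0602


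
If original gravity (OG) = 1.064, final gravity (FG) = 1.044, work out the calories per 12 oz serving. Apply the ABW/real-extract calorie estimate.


ABW = (OG−FG)·131.25·0.79/FG;  °P = 259 − 259/SG (for OG→OE and FG→AE);  RE = 0.1808·OE + 0.8192·AE;  Cal = (6.9·ABW + 4·(RE−0.1))·FG·3.55
ABW = (1.064 − 1.044)·131.25·0.79/1.044 = 1.9864
OE = 259 − 259/1.064 = 15.5789 °P
AE = 259 − 259/1.044 = 10.9157 °P
RE = 0.1808·15.5789 + 0.8192·10.9157 = 11.7588 °P
Cal = (6.9·1.9864 + 4·(11.7588−0.1))·1.044·3.55

223.6362 kcal


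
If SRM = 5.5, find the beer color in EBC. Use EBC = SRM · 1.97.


EBC = 5.5 · 1.97

10.8350 EBC


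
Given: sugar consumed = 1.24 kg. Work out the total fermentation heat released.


Q = m_sugar · 590 kJ/kg
Q = 1.24 · 590

731.6000 kJ


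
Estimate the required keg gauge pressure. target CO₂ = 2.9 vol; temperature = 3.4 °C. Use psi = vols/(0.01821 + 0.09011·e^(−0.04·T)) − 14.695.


psi = 2.9/(0.01821 + 0.09011·e^(−0.04·3.4)) − 14.695

15.2445 psi


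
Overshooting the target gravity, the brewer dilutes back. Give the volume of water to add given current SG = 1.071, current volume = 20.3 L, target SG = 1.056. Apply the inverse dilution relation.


V_water = V·((SG_curr − 1)/(SG_target − 1) − 1)
V_water = 20.3·((1.071 − 1)/(1.056 − 1) − 1)

5.4375 L


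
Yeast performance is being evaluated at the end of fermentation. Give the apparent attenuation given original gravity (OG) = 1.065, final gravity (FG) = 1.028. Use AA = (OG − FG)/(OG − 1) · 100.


AA = (1.065 − 1.028)/(1.065 − 1) · 100

56.9231 %


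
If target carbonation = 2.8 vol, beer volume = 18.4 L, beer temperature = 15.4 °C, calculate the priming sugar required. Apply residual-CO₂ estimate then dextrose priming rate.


residual = 14.695·(0.01821 + 0.09011·e^(−0.04·T));  sugar = (target − residual)·4.0·V
residual = 14.695·(0.01821 + 0.09011·e^(−0.04·15.4)) = 0.9828
sugar = (2.8 − 0.9828)·4.0·18.4

133.7475 g


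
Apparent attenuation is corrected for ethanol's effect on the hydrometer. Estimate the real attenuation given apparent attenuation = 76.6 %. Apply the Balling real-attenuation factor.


RA = AA · 0.8192
RA = 76.6 · 0.8192

62.7507 %
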